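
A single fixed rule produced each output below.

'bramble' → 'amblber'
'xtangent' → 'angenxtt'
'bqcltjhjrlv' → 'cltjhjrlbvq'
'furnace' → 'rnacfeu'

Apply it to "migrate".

gratmei

Rule — swap the first and last characters, then move the first 2 characters to the end (rotate left by 2).
On "migrate": the first step gives "eigratm", and the second then gives "gratmei".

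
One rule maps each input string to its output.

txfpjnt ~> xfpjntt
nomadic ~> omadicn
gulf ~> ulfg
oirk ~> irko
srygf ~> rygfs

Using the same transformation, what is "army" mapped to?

rmya

The rule is to move the first character to the end.
On "army" that produces "rmya".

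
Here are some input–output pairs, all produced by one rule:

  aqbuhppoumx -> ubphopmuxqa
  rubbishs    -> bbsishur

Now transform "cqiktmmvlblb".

kimtvmblblqc

Looking at the pairs, the operation is to swap each adjacent pair of characters (1↔2, 3↔4, ...), then move the first 2 characters to the end (rotate left by 2).
"cqiktmmvlblb" → "kimtvmblblqc".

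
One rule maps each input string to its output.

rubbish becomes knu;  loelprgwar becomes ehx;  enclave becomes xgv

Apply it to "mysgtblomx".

In each case the input is transformed by: shift every letter 7 places backward in the alphabet (wrapping around), then keep only the first 3 characters.
"mysgtblomx" → "frlzmuehfq" → "frl".

frl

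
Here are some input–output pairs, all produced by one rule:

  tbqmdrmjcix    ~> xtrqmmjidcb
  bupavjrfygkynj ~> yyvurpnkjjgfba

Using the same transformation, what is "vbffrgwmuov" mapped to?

The pattern: sort the characters into reverse alphabetical order.
On "vbffrgwmuov" that produces "wvvuromgffb".

wvvuromgffb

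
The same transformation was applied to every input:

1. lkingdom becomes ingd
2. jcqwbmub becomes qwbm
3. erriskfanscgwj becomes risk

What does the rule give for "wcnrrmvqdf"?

Looking at the pairs, the operation is to move the first 2 characters to the end (rotate left by 2), then keep only the first 4 characters.
"wcnrrmvqdf" → "nrrm".

nrrm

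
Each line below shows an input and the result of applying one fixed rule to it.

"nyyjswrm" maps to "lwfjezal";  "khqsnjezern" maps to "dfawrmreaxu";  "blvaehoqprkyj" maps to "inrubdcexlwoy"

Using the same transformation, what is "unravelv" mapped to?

Rule — shift every letter 13 places forward in the alphabet (wrapping around) — i.e. ROT13, then move the first 2 characters to the end (rotate left by 2).
Working it through for "unravelv": intermediate "haeniryi", final "eniryiha".
(Check on "khqsnjezern": → "xudfawrmrea" → "dfawrmreaxu" ✓)

eniryiha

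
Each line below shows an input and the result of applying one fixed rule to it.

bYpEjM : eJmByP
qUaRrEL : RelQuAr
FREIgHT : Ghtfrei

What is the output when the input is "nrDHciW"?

Looking at the pairs, the operation is to flip the case of every letter, then move the last 3 characters to the front (rotate right by 3).
Applying both steps to "nrDHciW": "NRdhCIw", then "CIwNRdh".

CIwNRdh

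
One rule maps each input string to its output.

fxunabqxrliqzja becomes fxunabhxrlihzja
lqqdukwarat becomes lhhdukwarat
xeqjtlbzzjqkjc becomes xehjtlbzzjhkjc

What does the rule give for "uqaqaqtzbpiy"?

The transformation: replace every "q" with "h".
On "uqaqaqtzbpiy" that produces "uhahahtzbpiy".

uhahahtzbpiy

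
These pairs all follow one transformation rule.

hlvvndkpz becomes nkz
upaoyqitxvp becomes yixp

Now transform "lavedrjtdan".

djdn

In each case the input is transformed by: delete the first 3 characters, then keep every other character starting from the second (positions 2nd, 4th, 6th, ...).
Starting from "lavedrjtdan": after the first operation, "edrjtdan"; after the second, "djdn".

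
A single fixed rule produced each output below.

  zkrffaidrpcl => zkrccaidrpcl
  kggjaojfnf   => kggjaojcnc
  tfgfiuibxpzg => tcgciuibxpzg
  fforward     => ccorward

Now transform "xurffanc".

What's happening: replace every "f" with "c".
So "xurffanc" becomes "xurccanc".

xurccanc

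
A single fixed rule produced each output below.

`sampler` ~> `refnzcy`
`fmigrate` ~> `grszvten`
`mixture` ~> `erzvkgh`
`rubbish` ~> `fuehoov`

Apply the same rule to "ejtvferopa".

The pattern: move the last 2 characters to the front (rotate right by 2), then shift every letter 13 places forward in the alphabet (wrapping around) — i.e. ROT13.
"ejtvferopa" → "paejtvfero" → "cnrwgisreb".

cnrwgisreb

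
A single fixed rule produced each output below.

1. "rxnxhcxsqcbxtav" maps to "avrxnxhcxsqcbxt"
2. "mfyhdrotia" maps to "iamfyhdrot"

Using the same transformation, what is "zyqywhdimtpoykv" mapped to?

kvzyqywhdimtpoy

The pattern: move the last 2 characters to the front (rotate right by 2).
For "zyqywhdimtpoykv" the result is "kvzyqywhdimtpoy".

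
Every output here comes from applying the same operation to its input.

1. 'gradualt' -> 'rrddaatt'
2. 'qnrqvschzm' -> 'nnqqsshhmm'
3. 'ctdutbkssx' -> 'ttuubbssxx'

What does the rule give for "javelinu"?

Looking at the pairs, the operation is to keep every other character starting from the second (positions 2nd, 4th, 6th, ...), then double every character.
On "javelinu": the first step gives "aeiu", and the second then gives "aaeeiiuu".

aaeeiiuu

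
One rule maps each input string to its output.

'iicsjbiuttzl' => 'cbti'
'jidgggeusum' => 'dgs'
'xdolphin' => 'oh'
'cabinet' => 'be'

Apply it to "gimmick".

mc

The rule is to swap the first and last characters, then keep one character in every 3, starting at position 3 (positions 3rd, 6th, 9th, ...).
Working it through for "gimmick": intermediate "kimmicg", final "mc".
(Check on "iicsjbiuttzl": → "licsjbiuttzi" → "cbti" ✓)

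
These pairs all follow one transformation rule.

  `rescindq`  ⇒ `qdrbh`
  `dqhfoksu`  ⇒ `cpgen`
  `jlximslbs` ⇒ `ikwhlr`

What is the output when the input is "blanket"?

akzm

The transformation: shift every letter 1 place backward in the alphabet (wrapping around), then delete the last 3 characters.
On "blanket" that produces "akzm".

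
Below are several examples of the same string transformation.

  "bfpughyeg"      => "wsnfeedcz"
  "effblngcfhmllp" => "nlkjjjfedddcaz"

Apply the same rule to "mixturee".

The rule is to sort the characters into reverse alphabetical order, then shift every letter 2 places backward in the alphabet (wrapping around).
For "mixturee", step one produces "xutrmiee"; step two turns that into "vsrpkgcc".

vsrpkgcc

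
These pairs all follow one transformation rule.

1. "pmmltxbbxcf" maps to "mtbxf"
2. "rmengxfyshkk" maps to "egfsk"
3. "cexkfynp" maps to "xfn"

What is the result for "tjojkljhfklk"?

Rule — keep every other character starting from the first (positions 1st, 3rd, 5th, ...), then delete the first character.
For "tjojkljhfklk", step one produces "tokjfl"; step two turns that into "okjfl".

okjfl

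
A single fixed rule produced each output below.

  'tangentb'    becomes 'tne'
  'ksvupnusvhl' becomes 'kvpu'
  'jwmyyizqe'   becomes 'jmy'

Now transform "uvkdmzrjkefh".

ukmrk

Looking at the pairs, the operation is to delete the last 3 characters, then keep every other character starting from the first (positions 1st, 3rd, 5th, ...).
"uvkdmzrjkefh" → "uvkdmzrjk" → "ukmrk".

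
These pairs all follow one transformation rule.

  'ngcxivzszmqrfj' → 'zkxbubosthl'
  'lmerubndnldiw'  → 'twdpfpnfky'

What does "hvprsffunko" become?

Rule — delete the first 3 characters, then shift every letter 2 places forward in the alphabet (wrapping around).
On "hvprsffunko": the first step gives "rsffunko", and the second then gives "tuhhwpmq".

tuhhwpmq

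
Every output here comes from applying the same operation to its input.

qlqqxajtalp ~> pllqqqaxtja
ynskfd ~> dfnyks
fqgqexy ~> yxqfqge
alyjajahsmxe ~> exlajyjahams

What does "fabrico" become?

What's happening: move the last 2 characters to the front (rotate right by 2), then swap each adjacent pair of characters (1↔2, 3↔4, ...).
"fabrico" → "cofabri" → "ocafrbi".

ocafrbi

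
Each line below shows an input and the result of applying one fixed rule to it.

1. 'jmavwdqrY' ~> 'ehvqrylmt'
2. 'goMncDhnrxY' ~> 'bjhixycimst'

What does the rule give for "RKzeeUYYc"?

In each case the input is transformed by: shift every letter 5 places backward in the alphabet (wrapping around), then convert every letter to lowercase.
"RKzeeUYYc" → "MFuzzPTTx" → "mfuzzpttx".
(Check on "jmavwdqrY": → "ehvqrylmT" → "ehvqrylmt" ✓)

mfuzzpttx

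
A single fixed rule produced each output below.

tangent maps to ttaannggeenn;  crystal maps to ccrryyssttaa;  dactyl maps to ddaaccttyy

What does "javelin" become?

Rule — double every character, then delete the last 2 characters.
On "javelin": the first step gives "jjaavveelliinn", and the second then gives "jjaavveellii".

jjaavveellii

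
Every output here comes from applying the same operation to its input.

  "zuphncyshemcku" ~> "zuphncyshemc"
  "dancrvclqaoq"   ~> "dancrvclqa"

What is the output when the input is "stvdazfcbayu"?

stvdazfcba

Each output is the input with this applied: delete the last 2 characters.
Applying that to "stvdazfcbayu" gives "stvdazfcba".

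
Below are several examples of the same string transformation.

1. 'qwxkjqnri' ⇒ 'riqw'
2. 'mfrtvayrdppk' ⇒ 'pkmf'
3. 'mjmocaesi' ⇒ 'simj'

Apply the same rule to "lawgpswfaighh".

hhla

In each case the input is transformed by: move the last 2 characters to the front (rotate right by 2), then keep only the first 4 characters.
"lawgpswfaighh" → "hhla".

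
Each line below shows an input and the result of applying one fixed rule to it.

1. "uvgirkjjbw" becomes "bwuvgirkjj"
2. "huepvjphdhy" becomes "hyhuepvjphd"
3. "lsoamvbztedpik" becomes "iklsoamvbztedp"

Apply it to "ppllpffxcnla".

What's happening: move the last 2 characters to the front (rotate right by 2).
"ppllpffxcnla" → "lappllpffxcn".

lappllpffxcn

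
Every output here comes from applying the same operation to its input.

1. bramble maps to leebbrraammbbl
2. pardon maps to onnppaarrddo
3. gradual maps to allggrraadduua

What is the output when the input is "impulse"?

The transformation: double every character, then move the last 3 characters to the front (rotate right by 3).
Starting from "impulse": after the first operation, "iimmppuullssee"; after the second, "seeiimmppuulls".

seeiimmppuulls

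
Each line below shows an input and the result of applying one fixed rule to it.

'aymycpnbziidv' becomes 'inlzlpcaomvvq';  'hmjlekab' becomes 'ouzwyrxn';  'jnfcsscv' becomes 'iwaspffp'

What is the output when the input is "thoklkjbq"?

dgubxyxwo

What's happening: shift every letter 13 places forward in the alphabet (wrapping around) — i.e. ROT13, then move the last character to the front.
Starting from "thoklkjbq": after the first operation, "gubxyxwod"; after the second, "dgubxyxwo".
(Check on "jnfcsscv": → "waspffpi" → "iwaspffp" ✓)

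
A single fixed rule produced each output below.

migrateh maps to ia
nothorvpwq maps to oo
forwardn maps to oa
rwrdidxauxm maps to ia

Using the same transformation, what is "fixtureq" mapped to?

Rule — keep one character in every 3, starting at position 2 (positions 2nd, 5th, 8th, ...), then keep only the vowels.
"fixtureq" → "iuq" → "iu".

iu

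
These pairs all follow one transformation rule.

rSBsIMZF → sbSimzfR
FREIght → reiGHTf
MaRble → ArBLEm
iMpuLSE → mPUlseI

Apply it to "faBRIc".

AbriCF

Rule — flip the case of every letter, then move the first character to the end.
On "faBRIc": the first step gives "FAbriC", and the second then gives "AbriCF".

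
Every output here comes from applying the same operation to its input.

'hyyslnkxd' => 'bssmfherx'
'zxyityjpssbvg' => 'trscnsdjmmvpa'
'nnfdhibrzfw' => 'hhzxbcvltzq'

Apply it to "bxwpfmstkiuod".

Each output is the input with this applied: shift every letter 6 places backward in the alphabet (wrapping around).
"bxwpfmstkiuod" → "vrqjzgmnecoix".

vrqjzgmnecoix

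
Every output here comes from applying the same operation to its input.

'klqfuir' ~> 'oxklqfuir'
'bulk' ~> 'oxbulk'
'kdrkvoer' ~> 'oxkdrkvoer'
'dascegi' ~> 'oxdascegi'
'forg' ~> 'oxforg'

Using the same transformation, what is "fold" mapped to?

oxfold

Rule — prepend "ox".
Applying that to "fold" gives "oxfold".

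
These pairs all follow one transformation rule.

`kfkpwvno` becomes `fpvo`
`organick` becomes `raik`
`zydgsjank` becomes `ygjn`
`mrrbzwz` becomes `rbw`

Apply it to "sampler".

Each output is the input with this applied: keep every other character starting from the second (positions 2nd, 4th, 6th, ...).
So "sampler" becomes "ape".

ape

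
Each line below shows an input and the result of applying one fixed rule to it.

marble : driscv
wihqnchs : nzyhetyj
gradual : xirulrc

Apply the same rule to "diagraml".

Looking at the pairs, the operation is to shift every letter 9 places backward in the alphabet (wrapping around).
"diagraml" → "uzrxirdc".

uzrxirdc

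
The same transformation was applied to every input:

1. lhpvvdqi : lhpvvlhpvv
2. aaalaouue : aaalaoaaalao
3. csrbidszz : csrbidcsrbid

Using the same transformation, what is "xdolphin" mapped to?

xdolpxdolp

Looking at the pairs, the operation is to delete the last 3 characters, then write the whole string twice.
Applying both steps to "xdolphin": "xdolp", then "xdolpxdolp".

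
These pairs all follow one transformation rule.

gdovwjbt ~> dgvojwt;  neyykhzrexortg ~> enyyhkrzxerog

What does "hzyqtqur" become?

Rule — swap each adjacent pair of characters (1↔2, 3↔4, ...), then delete the last character.
"hzyqtqur" → "zhqyqtru" → "zhqyqtr".

zhqyqtr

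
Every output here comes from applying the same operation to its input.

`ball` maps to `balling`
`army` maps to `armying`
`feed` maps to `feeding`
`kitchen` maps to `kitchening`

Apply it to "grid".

In each case the input is transformed by: append "ing".
On "grid" that produces "griding".

griding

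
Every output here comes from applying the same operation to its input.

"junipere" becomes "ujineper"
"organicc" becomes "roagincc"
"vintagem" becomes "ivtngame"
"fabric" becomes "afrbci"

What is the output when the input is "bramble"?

The pattern: swap each adjacent pair of characters (1↔2, 3↔4, ...).
Doing the same to "bramble": "rbmalbe".

rbmalbe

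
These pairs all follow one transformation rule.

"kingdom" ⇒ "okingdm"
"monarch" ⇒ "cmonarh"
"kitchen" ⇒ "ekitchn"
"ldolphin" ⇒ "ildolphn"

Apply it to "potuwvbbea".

Looking at the pairs, the operation is to move the last character to the front, then swap the first and last characters.
For "potuwvbbea" the result is "epotuwvbba".

epotuwvbba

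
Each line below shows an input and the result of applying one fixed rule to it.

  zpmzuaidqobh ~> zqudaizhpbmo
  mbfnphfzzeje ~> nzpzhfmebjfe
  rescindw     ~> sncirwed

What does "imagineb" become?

angiibme

Looking at the pairs, the operation is to take characters alternately from the front and the back (1st, last, 2nd, 2nd-last, ...), then swap the front and back halves of the string.
On "imagineb": the first step gives "ibmeangi", and the second then gives "angiibme".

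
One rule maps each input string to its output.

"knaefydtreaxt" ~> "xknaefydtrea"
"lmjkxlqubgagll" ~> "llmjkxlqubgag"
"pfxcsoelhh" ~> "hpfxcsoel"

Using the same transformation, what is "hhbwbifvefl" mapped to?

Looking at the pairs, the operation is to delete the last character, then move the last character to the front.
Working it through for "hhbwbifvefl": intermediate "hhbwbifvef", final "fhhbwbifve".
(Check on "knaefydtreaxt": → "knaefydtreax" → "xknaefydtrea" ✓)

fhhbwbifve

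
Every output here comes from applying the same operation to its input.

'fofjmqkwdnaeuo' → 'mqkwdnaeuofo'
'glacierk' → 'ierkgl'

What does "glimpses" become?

The rule is to move the first 2 characters to the end (rotate left by 2), then delete the first 2 characters.
Doing the same to "glimpses": "psesgl".
(Check on "glacierk": → "acierkgl" → "ierkgl" ✓)

psesgl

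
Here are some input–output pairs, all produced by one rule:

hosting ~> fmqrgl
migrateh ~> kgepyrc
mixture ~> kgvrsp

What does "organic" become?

Each output is the input with this applied: delete the last character, then shift every letter 2 places backward in the alphabet (wrapping around).
Starting from "organic": after the first operation, "organi"; after the second, "mpeylg".

mpeylg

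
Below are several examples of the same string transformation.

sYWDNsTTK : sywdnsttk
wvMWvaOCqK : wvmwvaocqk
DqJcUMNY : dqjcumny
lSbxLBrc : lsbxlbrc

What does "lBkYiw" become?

What's happening: convert every letter to lowercase.
Applying that to "lBkYiw" gives "lbkyiw".

lbkyiw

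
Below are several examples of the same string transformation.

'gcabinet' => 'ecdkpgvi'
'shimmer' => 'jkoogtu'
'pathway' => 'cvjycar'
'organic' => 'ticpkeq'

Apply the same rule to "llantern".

ncpvgtpn

Rule — shift every letter 2 places forward in the alphabet (wrapping around), then move the first character to the end.
For "llantern", step one produces "nncpvgtp"; step two turns that into "ncpvgtpn".
(Check on "organic": → "qticpke" → "ticpkeq" ✓)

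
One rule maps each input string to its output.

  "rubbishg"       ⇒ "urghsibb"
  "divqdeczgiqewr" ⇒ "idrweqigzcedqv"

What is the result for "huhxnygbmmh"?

uhhmmbgynxh

What's happening: move the first 2 characters to the end (rotate left by 2), then reverse the string.
For "huhxnygbmmh", step one produces "hxnygbmmhhu"; step two turns that into "uhhmmbgynxh".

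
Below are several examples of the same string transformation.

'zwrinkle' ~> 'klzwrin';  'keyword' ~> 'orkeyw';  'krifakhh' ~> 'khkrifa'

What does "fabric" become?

Rule — delete the last character, then move the last 2 characters to the front (rotate right by 2).
Working it through for "fabric": intermediate "fabri", final "rifab".

rifab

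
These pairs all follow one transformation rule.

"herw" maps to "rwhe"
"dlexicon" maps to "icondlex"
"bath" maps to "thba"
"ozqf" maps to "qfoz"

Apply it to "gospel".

The transformation: swap the front and back halves of the string.
So "gospel" becomes "pelgos".

pelgos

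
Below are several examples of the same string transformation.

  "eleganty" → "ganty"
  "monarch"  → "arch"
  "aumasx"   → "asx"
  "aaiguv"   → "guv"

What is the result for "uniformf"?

The pattern: delete the first 3 characters.
Applying that to "uniformf" gives "formf".

formf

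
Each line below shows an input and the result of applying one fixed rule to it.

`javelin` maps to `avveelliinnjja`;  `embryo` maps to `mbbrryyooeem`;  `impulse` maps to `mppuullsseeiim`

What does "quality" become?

Rule — double every character, then move the first 3 characters to the end (rotate left by 3).
"quality" → "qquuaalliittyy" → "uaalliittyyqqu".

uaalliittyyqqu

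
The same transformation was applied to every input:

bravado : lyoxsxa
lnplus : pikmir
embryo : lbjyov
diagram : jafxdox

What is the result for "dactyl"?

iaxzqv

The rule is to move the last character to the front, then shift every letter 3 places backward in the alphabet (wrapping around).
On "dactyl": the first step gives "ldacty", and the second then gives "iaxzqv".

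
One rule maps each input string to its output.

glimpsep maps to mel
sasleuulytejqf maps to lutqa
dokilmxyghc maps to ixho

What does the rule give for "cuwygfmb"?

The transformation: move the first 3 characters to the end (rotate left by 3), then keep one character in every 3, starting at position 1 (positions 1st, 4th, 7th, ...).
For "cuwygfmb" the result is "ymu".

ymu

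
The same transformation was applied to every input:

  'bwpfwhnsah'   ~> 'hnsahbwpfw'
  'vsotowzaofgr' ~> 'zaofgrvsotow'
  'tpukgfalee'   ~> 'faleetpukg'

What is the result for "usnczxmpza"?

The pattern: swap the front and back halves of the string.
For "usnczxmpza" the result is "xmpzausncz".

xmpzausncz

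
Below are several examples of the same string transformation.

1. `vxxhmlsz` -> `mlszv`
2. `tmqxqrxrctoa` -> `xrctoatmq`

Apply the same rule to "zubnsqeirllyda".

irllydazubn

Looking at the pairs, the operation is to swap the front and back halves of the string, then delete the last 3 characters.
Applying that to "zubnsqeirllyda" gives "irllydazubn".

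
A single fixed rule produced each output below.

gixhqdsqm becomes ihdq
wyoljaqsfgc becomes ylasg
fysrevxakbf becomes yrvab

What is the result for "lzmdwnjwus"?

The rule is to keep every other character starting from the second (positions 2nd, 4th, 6th, ...).
For "lzmdwnjwus" the result is "zdnws".

zdnws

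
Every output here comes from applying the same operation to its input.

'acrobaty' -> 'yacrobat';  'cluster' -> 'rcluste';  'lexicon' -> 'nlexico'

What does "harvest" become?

tharves

The rule is to move the last character to the front.
"harvest" → "tharves".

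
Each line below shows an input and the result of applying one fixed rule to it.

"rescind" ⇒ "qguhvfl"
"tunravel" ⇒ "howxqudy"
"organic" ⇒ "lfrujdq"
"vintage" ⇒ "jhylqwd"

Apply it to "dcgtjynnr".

The pattern: shift every letter 3 places forward in the alphabet (wrapping around), then move the last 2 characters to the front (rotate right by 2).
Starting from "dcgtjynnr": after the first operation, "gfjwmbqqu"; after the second, "qugfjwmbq".
(Check on "vintage": → "ylqwdjh" → "jhylqwd" ✓)

qugfjwmbq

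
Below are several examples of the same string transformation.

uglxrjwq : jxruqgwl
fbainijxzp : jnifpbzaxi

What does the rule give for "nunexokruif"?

The rule is to take characters alternately from the front and the back (1st, last, 2nd, 2nd-last, ...), then move the last 3 characters to the front (rotate right by 3).
Starting from "nunexokruif": after the first operation, "nfuinuerxko"; after the second, "xkonfuinuer".

xkonfuinuer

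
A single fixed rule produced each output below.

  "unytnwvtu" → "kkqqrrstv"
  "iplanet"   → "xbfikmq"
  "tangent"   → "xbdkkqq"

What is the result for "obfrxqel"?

ybcilnou

In each case the input is transformed by: sort the characters into alphabetical order, then shift every letter 3 places backward in the alphabet (wrapping around).
Starting from "obfrxqel": after the first operation, "befloqrx"; after the second, "ybcilnou".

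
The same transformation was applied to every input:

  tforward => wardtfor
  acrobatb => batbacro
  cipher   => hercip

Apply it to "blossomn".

somnblos

The pattern: swap the front and back halves of the string.
Doing the same to "blossomn": "somnblos".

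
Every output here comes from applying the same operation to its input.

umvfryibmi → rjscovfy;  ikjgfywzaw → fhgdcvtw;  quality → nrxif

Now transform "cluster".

zirpq

In each case the input is transformed by: delete the last 2 characters, then shift every letter 3 places backward in the alphabet (wrapping around).
Applying both steps to "cluster": "clust", then "zirpq".
(Check on "ikjgfywzaw": → "ikjgfywz" → "fhgdcvtw" ✓)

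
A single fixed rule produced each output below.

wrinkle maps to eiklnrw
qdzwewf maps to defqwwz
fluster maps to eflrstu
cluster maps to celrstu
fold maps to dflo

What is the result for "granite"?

In each case the input is transformed by: sort the characters into alphabetical order.
"granite" → "aeginrt".

aeginrt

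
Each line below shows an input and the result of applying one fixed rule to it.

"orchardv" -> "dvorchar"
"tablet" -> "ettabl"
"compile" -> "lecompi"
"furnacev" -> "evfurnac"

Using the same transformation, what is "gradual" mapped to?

In each case the input is transformed by: move the last 2 characters to the front (rotate right by 2).
Applying that to "gradual" gives "algradu".

algradu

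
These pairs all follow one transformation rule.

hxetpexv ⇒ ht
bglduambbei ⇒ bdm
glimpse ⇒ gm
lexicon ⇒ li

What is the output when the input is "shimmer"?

sm

Rule — keep one character in every 3, starting at position 1 (positions 1st, 4th, 7th, ...), then delete the last character.
On "shimmer": the first step gives "smr", and the second then gives "sm".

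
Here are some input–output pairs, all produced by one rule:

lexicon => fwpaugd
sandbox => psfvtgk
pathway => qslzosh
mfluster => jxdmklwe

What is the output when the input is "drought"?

The transformation: shift every letter 8 places backward in the alphabet (wrapping around), then swap the first and last characters.
On "drought": the first step gives "vjgmyzl", and the second then gives "ljgmyzv".

ljgmyzv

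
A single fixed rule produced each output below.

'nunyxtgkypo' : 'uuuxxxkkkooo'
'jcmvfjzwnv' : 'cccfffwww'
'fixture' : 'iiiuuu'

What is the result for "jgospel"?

gggppp

In each case the input is transformed by: keep one character in every 3, starting at position 2 (positions 2nd, 5th, 8th, ...), then repeat every character 3 times.
Applying that to "jgospel" gives "gggppp".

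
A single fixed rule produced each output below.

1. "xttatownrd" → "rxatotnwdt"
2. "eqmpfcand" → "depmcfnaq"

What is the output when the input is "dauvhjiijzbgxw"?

The rule is to swap each adjacent pair of characters (1↔2, 3↔4, ...), then swap the first and last characters.
Starting from "dauvhjiijzbgxw": after the first operation, "advujhiizjgbwx"; after the second, "xdvujhiizjgbwa".

xdvujhiizjgbwa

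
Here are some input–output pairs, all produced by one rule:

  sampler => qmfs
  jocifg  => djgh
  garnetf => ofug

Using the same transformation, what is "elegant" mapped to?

hbou

The pattern: shift every letter 1 place forward in the alphabet (wrapping around), then keep only the last 4 characters.
"elegant" → "fmfhbou" → "hbou".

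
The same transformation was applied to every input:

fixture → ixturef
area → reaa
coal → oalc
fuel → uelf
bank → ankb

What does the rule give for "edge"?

Rule — move the first character to the end.
So "edge" becomes "dgee".

dgee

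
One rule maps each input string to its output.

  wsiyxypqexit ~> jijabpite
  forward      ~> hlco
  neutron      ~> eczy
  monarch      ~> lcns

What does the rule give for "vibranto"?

clyez

Looking at the pairs, the operation is to shift every letter 11 places forward in the alphabet (wrapping around), then delete the first 3 characters.
On "vibranto": the first step gives "gtmclyez", and the second then gives "clyez".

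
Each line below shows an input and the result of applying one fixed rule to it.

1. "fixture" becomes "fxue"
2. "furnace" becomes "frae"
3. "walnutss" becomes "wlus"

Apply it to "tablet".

The rule is to keep every other character starting from the first (positions 1st, 3rd, 5th, ...).
So "tablet" becomes "tbe".

tbe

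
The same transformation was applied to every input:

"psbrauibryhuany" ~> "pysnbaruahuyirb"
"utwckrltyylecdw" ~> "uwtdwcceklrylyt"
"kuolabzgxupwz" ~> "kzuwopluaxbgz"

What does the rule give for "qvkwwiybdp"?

qpvdkbwywi

Each output is the input with this applied: take characters alternately from the front and the back (1st, last, 2nd, 2nd-last, ...).
So "qvkwwiybdp" becomes "qpvdkbwywi".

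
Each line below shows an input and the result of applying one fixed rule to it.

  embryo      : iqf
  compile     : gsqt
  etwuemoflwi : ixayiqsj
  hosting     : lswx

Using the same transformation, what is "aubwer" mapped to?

eyf

The transformation: delete the last 3 characters, then shift every letter 4 places forward in the alphabet (wrapping around).
For "aubwer", step one produces "aub"; step two turns that into "eyf".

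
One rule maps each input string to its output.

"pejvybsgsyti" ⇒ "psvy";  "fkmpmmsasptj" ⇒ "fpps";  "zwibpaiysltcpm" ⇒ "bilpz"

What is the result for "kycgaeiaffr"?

Looking at the pairs, the operation is to keep one character in every 3, starting at position 1 (positions 1st, 4th, 7th, ...), then sort the characters into alphabetical order.
Applying both steps to "kycgaeiaffr": "kgif", then "fgik".
(Check on "zwibpaiysltcpm": → "zbilp" → "bilpz" ✓)

fgik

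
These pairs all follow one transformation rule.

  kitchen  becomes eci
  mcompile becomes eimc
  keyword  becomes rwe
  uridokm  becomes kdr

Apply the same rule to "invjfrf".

rjn

What's happening: keep every other character starting from the second (positions 2nd, 4th, 6th, ...), then reverse the string.
On "invjfrf": the first step gives "njr", and the second then gives "rjn".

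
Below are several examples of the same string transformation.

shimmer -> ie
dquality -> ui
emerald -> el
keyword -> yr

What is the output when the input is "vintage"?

ng

Looking at the pairs, the operation is to keep one character in every 3, starting at position 3 (positions 3rd, 6th, 9th, ...).
Applying that to "vintage" gives "ng".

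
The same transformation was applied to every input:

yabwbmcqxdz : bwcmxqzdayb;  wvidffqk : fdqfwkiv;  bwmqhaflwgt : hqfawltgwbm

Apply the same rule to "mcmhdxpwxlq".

dhpxxwqlcmm

What's happening: move the first 3 characters to the end (rotate left by 3), then swap each adjacent pair of characters (1↔2, 3↔4, ...).
"mcmhdxpwxlq" → "dhpxxwqlcmm".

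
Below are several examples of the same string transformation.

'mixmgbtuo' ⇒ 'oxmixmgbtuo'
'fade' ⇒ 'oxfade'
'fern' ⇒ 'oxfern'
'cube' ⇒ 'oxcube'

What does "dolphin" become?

The pattern: prepend "ox".
For "dolphin" the result is "oxdolphin".

oxdolphin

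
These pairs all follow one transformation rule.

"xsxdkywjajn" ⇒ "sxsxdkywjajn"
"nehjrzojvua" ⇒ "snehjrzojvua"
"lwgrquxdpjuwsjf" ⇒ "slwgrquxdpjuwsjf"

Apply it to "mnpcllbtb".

The transformation: prepend "s".
For "mnpcllbtb" the result is "smnpcllbtb".

smnpcllbtb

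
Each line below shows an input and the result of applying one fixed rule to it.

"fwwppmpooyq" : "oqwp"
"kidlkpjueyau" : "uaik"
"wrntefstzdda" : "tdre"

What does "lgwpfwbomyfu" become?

ofgf

What's happening: keep one character in every 3, starting at position 2 (positions 2nd, 5th, 8th, ...), then swap the front and back halves of the string.
For "lgwpfwbomyfu", step one produces "gfof"; step two turns that into "ofgf".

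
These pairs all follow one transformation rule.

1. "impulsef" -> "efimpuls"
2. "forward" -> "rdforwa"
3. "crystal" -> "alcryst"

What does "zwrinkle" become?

lezwrink

In each case the input is transformed by: move the last 2 characters to the front (rotate right by 2).
So "zwrinkle" becomes "lezwrink".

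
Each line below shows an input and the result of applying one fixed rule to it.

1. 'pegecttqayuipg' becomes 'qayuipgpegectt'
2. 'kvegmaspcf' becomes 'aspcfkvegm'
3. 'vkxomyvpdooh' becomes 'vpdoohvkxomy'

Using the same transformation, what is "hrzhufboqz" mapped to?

fboqzhrzhu

Each output is the input with this applied: swap the front and back halves of the string.
Doing the same to "hrzhufboqz": "fboqzhrzhu".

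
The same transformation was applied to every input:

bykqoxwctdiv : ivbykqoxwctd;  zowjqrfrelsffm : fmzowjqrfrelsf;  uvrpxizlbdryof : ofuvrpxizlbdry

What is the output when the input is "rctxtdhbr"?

brrctxtdh

Rule — move the last 2 characters to the front (rotate right by 2).
So "rctxtdhbr" becomes "brrctxtdh".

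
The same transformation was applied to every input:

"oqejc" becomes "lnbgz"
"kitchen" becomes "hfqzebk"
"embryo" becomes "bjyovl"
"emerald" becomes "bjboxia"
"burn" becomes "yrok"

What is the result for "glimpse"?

What's happening: shift every letter 3 places backward in the alphabet (wrapping around).
Doing the same to "glimpse": "difjmpb".

difjmpb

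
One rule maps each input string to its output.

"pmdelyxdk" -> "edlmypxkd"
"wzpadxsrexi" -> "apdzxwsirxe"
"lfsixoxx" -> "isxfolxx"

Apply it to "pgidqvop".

The pattern: move the first 3 characters to the end (rotate left by 3), then take characters alternately from the front and the back (1st, last, 2nd, 2nd-last, ...).
Doing the same to "pgidqvop": "diqgvpop".

diqgvpop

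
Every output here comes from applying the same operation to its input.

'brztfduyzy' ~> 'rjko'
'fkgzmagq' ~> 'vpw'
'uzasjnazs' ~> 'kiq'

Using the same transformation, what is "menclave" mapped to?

csl

The rule is to keep one character in every 3, starting at position 1 (positions 1st, 4th, 7th, ...), then shift every letter 10 places backward in the alphabet (wrapping around).
So "menclave" becomes "csl".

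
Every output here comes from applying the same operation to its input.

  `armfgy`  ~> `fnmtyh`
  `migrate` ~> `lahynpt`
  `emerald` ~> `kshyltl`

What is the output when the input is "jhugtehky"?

frolanboq

In each case the input is transformed by: reverse the string, then shift every letter 7 places forward in the alphabet (wrapping around).
Applying that to "jhugtehky" gives "frolanboq".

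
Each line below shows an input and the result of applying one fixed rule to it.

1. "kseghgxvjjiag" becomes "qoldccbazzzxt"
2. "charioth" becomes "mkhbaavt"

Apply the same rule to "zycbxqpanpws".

srqpljiigvut

The rule is to sort the characters into reverse alphabetical order, then shift every letter 7 places backward in the alphabet (wrapping around).
On "zycbxqpanpws" that produces "srqpljiigvut".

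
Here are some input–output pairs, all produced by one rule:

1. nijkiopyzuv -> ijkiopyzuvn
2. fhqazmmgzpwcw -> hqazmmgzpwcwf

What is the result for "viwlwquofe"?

What's happening: move the first character to the end.
Doing the same to "viwlwquofe": "iwlwquofev".

iwlwquofev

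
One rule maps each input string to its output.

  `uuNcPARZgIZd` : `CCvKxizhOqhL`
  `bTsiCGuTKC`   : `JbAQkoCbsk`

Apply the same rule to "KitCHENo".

sQBkpmvW

Rule — flip the case of every letter, then shift every letter 8 places forward in the alphabet (wrapping around).
Applying both steps to "KitCHENo": "kITchenO", then "sQBkpmvW".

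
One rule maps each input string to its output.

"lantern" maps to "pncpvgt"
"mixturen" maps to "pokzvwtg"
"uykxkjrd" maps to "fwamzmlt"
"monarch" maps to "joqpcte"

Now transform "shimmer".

The transformation: shift every letter 2 places forward in the alphabet (wrapping around), then move the last character to the front.
Starting from "shimmer": after the first operation, "ujkoogt"; after the second, "tujkoog".

tujkoog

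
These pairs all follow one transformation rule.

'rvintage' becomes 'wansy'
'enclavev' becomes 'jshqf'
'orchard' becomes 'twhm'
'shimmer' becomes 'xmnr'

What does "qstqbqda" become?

The transformation: shift every letter 5 places forward in the alphabet (wrapping around), then delete the last 3 characters.
For "qstqbqda", step one produces "vxyvgvif"; step two turns that into "vxyvg".

vxyvg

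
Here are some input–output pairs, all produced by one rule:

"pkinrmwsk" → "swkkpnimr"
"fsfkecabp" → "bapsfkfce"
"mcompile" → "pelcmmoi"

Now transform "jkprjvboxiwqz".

qwzkjrpvjobix

In each case the input is transformed by: swap each adjacent pair of characters (1↔2, 3↔4, ...), then move the last 3 characters to the front (rotate right by 3).
Starting from "jkprjvboxiwqz": after the first operation, "kjrpvjobixqwz"; after the second, "qwzkjrpvjobix".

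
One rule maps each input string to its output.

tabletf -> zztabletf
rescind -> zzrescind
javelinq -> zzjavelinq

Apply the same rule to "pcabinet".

zzpcabinet

Each output is the input with this applied: prepend "zz".
Applying that to "pcabinet" gives "zzpcabinet".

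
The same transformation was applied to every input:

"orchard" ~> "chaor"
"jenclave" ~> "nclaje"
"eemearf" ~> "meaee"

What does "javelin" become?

velja

What's happening: delete the last 2 characters, then move the first 2 characters to the end (rotate left by 2).
Applying both steps to "javelin": "javel", then "velja".
(Check on "eemearf": → "eemea" → "meaee" ✓)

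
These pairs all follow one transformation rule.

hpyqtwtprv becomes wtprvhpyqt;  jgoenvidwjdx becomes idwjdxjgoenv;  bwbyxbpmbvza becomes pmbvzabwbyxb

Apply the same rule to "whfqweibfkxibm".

bfkxibmwhfqwei

What's happening: swap the front and back halves of the string.
On "whfqweibfkxibm" that produces "bfkxibmwhfqwei".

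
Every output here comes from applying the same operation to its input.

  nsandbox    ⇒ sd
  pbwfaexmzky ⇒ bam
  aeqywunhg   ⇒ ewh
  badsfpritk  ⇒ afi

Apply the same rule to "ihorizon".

The rule is to delete the last character, then keep one character in every 3, starting at position 2 (positions 2nd, 5th, 8th, ...).
For "ihorizon", step one produces "ihorizo"; step two turns that into "hi".

hi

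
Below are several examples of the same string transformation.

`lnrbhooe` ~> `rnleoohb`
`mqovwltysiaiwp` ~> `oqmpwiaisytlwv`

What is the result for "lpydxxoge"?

Rule — reverse the string, then move the last 3 characters to the front (rotate right by 3).
Applying both steps to "lpydxxoge": "egoxxdypl", then "yplegoxxd".

yplegoxxd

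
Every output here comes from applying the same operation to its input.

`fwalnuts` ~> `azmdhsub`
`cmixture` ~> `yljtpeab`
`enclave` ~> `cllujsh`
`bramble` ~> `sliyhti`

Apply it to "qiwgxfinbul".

bsxpdnempui

What's happening: move the last 2 characters to the front (rotate right by 2), then shift every letter 7 places forward in the alphabet (wrapping around).
"qiwgxfinbul" → "ulqiwgxfinb" → "bsxpdnempui".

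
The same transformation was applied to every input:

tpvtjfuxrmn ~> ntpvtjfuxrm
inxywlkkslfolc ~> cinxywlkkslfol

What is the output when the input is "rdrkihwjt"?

trdrkihwj

Looking at the pairs, the operation is to move the last character to the front.
Doing the same to "rdrkihwjt": "trdrkihwj".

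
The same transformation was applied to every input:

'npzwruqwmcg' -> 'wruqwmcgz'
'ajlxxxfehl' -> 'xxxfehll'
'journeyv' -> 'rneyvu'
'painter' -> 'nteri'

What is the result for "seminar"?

What's happening: delete the first 2 characters, then move the first character to the end.
Working it through for "seminar": intermediate "minar", final "inarm".
(Check on "ajlxxxfehl": → "lxxxfehl" → "xxxfehll" ✓)

inarm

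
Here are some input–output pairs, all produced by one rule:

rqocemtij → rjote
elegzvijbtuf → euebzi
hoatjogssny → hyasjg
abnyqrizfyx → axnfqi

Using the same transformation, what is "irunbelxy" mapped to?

iyulb

Each output is the input with this applied: keep every other character starting from the first (positions 1st, 3rd, 5th, ...), then take characters alternately from the front and the back (1st, last, 2nd, 2nd-last, ...).
Starting from "irunbelxy": after the first operation, "iubly"; after the second, "iyulb".
(Check on "abnyqrizfyx": → "anqifx" → "axnfqi" ✓)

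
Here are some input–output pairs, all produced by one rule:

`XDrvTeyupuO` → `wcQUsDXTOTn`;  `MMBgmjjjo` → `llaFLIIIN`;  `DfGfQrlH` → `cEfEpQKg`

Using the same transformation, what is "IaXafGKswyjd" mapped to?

hZwZEfjRVXIC

What's happening: shift every letter 1 place backward in the alphabet (wrapping around), then flip the case of every letter.
Starting from "IaXafGKswyjd": after the first operation, "HzWzeFJrvxic"; after the second, "hZwZEfjRVXIC".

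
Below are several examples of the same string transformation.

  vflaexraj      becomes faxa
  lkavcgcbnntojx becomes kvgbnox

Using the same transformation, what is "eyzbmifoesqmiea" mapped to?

Rule — keep every other character starting from the second (positions 2nd, 4th, 6th, ...).
So "eyzbmifoesqmiea" becomes "ybiosme".

ybiosme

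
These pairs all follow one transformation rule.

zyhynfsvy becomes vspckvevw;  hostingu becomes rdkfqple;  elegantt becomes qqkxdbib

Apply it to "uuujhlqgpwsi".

fptmdniegrrr

The transformation: reverse the string, then shift every letter 3 places backward in the alphabet (wrapping around).
Applying that to "uuujhlqgpwsi" gives "fptmdniegrrr".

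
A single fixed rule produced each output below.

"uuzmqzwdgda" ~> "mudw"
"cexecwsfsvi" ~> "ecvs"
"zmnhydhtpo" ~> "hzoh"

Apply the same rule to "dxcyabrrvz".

ydzr

The rule is to keep one character in every 3, starting at position 1 (positions 1st, 4th, 7th, ...), then swap each adjacent pair of characters (1↔2, 3↔4, ...).
Starting from "dxcyabrrvz": after the first operation, "dyrz"; after the second, "ydzr".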